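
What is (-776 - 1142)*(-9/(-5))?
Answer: -17262/5 ≈ -3452.4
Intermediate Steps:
(-776 - 1142)*(-9/(-5)) = -(-17262)*(-1)/5 = -1918*9/5 = -17262/5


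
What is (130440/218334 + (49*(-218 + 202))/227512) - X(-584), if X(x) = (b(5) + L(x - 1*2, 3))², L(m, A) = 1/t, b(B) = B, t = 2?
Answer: -122760088339/4139467084 ≈ -29.656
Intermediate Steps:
L(m, A) = ½ (L(m, A) = 1/2 = ½)
X(x) = 121/4 (X(x) = (5 + ½)² = (11/2)² = 121/4)
(130440/218334 + (49*(-218 + 202))/227512) - X(-584) = (130440/218334 + (49*(-218 + 202))/227512) - 1*121/4 = (130440*(1/218334) + (49*(-16))*(1/227512)) - 121/4 = (21740/36389 - 784*1/227512) - 121/4 = (21740/36389 - 98/28439) - 121/4 = 614697738/1034866771 - 121/4 = -122760088339/4139467084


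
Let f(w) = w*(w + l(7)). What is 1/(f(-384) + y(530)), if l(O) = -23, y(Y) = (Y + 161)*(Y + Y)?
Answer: 1/888748 ≈ 1.1252e-6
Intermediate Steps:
y(Y) = 2*Y*(161 + Y) (y(Y) = (161 + Y)*(2*Y) = 2*Y*(161 + Y))
f(w) = w*(-23 + w) (f(w) = w*(w - 23) = w*(-23 + w))
1/(f(-384) + y(530)) = 1/(-384*(-23 - 384) + 2*530*(161 + 530)) = 1/(-384*(-407) + 2*530*691) = 1/(156288 + 732460) = 1/888748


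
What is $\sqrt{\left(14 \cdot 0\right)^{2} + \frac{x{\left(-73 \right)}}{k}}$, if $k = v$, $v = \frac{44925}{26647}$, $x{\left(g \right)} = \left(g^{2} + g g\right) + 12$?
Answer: $\frac{\sqrt{510929311530}}{8985} \approx 79.554$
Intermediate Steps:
$x{\left(g \right)} = 12 + 2 g^{2}$ ($x{\left(g \right)} = \left(g^{2} + g^{2}\right) + 12 = 2 g^{2} + 12 = 12 + 2 g^{2}$)
$v = \frac{44925}{26647}$ ($v = 44925 \cdot \frac{1}{26647} = \frac{44925}{26647} \approx 1.6859$)
$k = \frac{44925}{26647} \approx 1.6859$
$\sqrt{\left(14 \cdot 0\right)^{2} + \frac{x{\left(-73 \right)}}{k}} = \sqrt{\left(14 \cdot 0\right)^{2} + \frac{12 + 2 \left(-73\right)^{2}}{\frac{44925}{26647}}} = \sqrt{0^{2} + \left(12 + 2 \cdot 5329\right) \frac{26647}{44925}} = \sqrt{0 + \left(12 + 10658\right) \frac{26647}{44925}} = \sqrt{0 + 10670 \cdot \frac{26647}{44925}} = \sqrt{0 + \frac{56864698}{8985}} = \sqrt{\frac{56864698}{8985}} = \frac{\sqrt{510929311530}}{8985}$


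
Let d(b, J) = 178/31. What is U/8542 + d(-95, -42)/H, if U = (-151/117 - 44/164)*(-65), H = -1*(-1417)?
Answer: 1101743087/69228908073 ≈ 0.015914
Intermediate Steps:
H = 1417
d(b, J) = 178/31 (d(b, J) = 178*(1/31) = 178/31)
U = 37390/369 (U = (-151*1/117 - 44*1/164)*(-65) = (-151/117 - 11/41)*(-65) = -7478/4797*(-65) = 37390/369 ≈ 101.33)
U/8542 + d(-95, -42)/H = (37390/369)/8542 + (178/31)/1417 = (37390/369)*(1/8542) + (178/31)*(1/1417) = 18695/1575999 + 178/43927 = 1101743087/69228908073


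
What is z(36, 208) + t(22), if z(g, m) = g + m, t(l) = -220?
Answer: 24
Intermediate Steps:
z(36, 208) + t(22) = (36 + 208) - 220 = 244 - 220 = 24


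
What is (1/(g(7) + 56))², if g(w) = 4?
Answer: 1/3600 ≈ 0.00027778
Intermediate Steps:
(1/(g(7) + 56))² = (1/(4 + 56))² = (1/60)² = 1/3600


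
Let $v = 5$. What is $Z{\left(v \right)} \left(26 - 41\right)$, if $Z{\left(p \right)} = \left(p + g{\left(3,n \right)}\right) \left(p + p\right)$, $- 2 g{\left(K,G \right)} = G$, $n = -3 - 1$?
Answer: $-1050$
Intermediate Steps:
$n = -4$ ($n = -3 - 1 = -4$)
$g{\left(K,G \right)} = - \frac{G}{2}$
$Z{\left(p \right)} = 2 p \left(2 + p\right)$ ($Z{\left(p \right)} = \left(p - -2\right) \left(p + p\right) = \left(p + 2\right) 2 p = \left(2 + p\right) 2 p = 2 p \left(2 + p\right)$)
$Z{\left(v \right)} \left(26 - 41\right) = 2 \cdot 5 \left(2 + 5\right) \left(26 - 41\right) = 2 \cdot 5 \cdot 7 \left(-15\right) = 70 \left(-15\right) = -1050$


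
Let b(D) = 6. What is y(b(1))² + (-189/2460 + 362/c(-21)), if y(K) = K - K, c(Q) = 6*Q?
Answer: -152389/51660 ≈ -2.9498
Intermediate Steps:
y(K) = 0
y(b(1))² + (-189/2460 + 362/c(-21)) = 0² + (-189/2460 + 362/((6*(-21)))) = 0 + (-189*1/2460 + 362/(-126)) = 0 + (-63/820 + 362*(-1/126)) = 0 + (-63/820 - 181/63) = 0 - 152389/51660 = -152389/51660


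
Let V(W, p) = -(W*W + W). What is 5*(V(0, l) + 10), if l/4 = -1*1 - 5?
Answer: 50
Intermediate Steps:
l = -24 (l = 4*(-1*1 - 5) = 4*(-1 - 5) = 4*(-6) = -24)
V(W, p) = -W - W² (V(W, p) = -(W² + W) = -(W + W²) = -W - W²)
5*(V(0, l) + 10) = 5*(-1*0*(1 + 0) + 10) = 5*(-1*0*1 + 10) = 5*(0 + 10) = 5*10 = 50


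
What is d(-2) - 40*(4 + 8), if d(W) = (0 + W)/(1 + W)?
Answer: -478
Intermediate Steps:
d(W) = W/(1 + W)
d(-2) - 40*(4 + 8) = -2/(1 - 2) - 40*(4 + 8) = -2/(-1) - 40*12 = -2*(-1) - 480 = 2 - 480 = -478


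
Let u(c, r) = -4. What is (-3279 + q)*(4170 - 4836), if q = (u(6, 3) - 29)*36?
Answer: 2975022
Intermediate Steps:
q = -1188 (q = (-4 - 29)*36 = -33*36 = -1188)
(-3279 + q)*(4170 - 4836) = (-3279 - 1188)*(4170 - 4836) = -4467*(-666) = 2975022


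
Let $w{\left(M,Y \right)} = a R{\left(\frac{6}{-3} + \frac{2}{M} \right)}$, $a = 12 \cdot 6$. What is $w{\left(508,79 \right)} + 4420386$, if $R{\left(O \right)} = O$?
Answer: $\frac{561370770}{127} \approx 4.4202 \cdot 10^{6}$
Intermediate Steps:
$a = 72$
$w{\left(M,Y \right)} = -144 + \frac{144}{M}$ ($w{\left(M,Y \right)} = 72 \left(\frac{6}{-3} + \frac{2}{M}\right) = 72 \left(6 \left(- \frac{1}{3}\right) + \frac{2}{M}\right) = 72 \left(-2 + \frac{2}{M}\right) = -144 + \frac{144}{M}$)
$w{\left(508,79 \right)} + 4420386 = \left(-144 + \frac{144}{508}\right) + 4420386 = \left(-144 + 144 \cdot \frac{1}{508}\right) + 4420386 = \left(-144 + \frac{36}{127}\right) + 4420386 = - \frac{18252}{127} + 4420386 = \frac{561370770}{127}$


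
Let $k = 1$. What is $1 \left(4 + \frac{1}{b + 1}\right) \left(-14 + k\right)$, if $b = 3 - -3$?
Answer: $- \frac{377}{7} \approx -53.857$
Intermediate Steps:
$b = 6$ ($b = 3 + 3 = 6$)
$1 \left(4 + \frac{1}{b + 1}\right) \left(-14 + k\right) = 1 \left(4 + \frac{1}{6 + 1}\right) \left(-14 + 1\right) = 1 \left(4 + \frac{1}{7}\right) \left(-13\right) = 1 \cdot \frac{29}{7} \left(-13\right) = \frac{29}{7} \left(-13\right) = - \frac{377}{7}$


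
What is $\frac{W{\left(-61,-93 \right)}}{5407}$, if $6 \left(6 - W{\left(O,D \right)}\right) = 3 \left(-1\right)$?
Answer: $\frac{13}{10814} \approx 0.0012021$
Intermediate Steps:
$W{\left(O,D \right)} = \frac{13}{2}$ ($W{\left(O,D \right)} = 6 - \frac{3 \left(-1\right)}{6} = 6 - - \frac{1}{2} = 6 + \frac{1}{2} = \frac{13}{2}$)
$\frac{W{\left(-61,-93 \right)}}{5407} = \frac{13}{2 \cdot 5407} = \frac{13}{2} \cdot \frac{1}{5407} = \frac{13}{10814}$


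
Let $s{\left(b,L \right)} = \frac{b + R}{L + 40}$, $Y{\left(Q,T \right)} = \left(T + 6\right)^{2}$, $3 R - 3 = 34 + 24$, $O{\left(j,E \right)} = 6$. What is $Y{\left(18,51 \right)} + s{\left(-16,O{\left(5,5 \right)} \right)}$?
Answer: $\frac{448375}{138} \approx 3249.1$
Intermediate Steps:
$R = \frac{61}{3}$ ($R = 1 + \frac{34 + 24}{3} = 1 + \frac{1}{3} \cdot 58 = 1 + \frac{58}{3} = \frac{61}{3} \approx 20.333$)
$Y{\left(Q,T \right)} = \left(6 + T\right)^{2}$
$s{\left(b,L \right)} = \frac{\frac{61}{3} + b}{40 + L}$ ($s{\left(b,L \right)} = \frac{b + \frac{61}{3}}{L + 40} = \frac{\frac{61}{3} + b}{40 + L}$)
$Y{\left(18,51 \right)} + s{\left(-16,O{\left(5,5 \right)} \right)} = \left(6 + 51\right)^{2} + \frac{\frac{61}{3} - 16}{40 + 6} = 57^{2} + \frac{1}{46} \cdot \frac{13}{3} = 3249 + \frac{1}{46} \cdot \frac{13}{3} = 3249 + \frac{13}{138} = \frac{448375}{138}$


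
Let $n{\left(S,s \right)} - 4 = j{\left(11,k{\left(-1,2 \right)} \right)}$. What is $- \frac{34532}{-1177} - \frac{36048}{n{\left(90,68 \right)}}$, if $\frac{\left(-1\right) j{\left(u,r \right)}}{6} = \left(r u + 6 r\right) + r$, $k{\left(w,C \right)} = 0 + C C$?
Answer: $\frac{133664}{1177} \approx 113.56$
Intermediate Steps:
$k{\left(w,C \right)} = C^{2}$ ($k{\left(w,C \right)} = 0 + C^{2} = C^{2}$)
$j{\left(u,r \right)} = - 42 r - 6 r u$ ($j{\left(u,r \right)} = - 6 \left(\left(r u + 6 r\right) + r\right) = - 6 \left(\left(6 r + r u\right) + r\right) = - 6 \left(7 r + r u\right) = - 42 r - 6 r u$)
$n{\left(S,s \right)} = -428$ ($n{\left(S,s \right)} = 4 - 6 \cdot 2^{2} \left(7 + 11\right) = 4 - 24 \cdot 18 = 4 - 432 = -428$)
$- \frac{34532}{-1177} - \frac{36048}{n{\left(90,68 \right)}} = - \frac{34532}{-1177} - \frac{36048}{-428} = \left(-34532\right) \left(- \frac{1}{1177}\right) - - \frac{9012}{107} = \frac{34532}{1177} + \frac{9012}{107} = \frac{133664}{1177}$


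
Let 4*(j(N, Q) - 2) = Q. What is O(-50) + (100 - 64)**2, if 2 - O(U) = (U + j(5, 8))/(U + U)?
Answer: 64877/50 ≈ 1297.5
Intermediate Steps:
j(N, Q) = 2 + Q/4
O(U) = 2 - (4 + U)/(2*U) (O(U) = 2 - (U + (2 + (1/4)*8))/(U + U) = 2 - (U + (2 + 2))/(2*U) = 2 - (U + 4)*1/(2*U) = 2 - (4 + U)*1/(2*U) = 2 - (4 + U)/(2*U))
O(-50) + (100 - 64)**2 = (3/2 - 2/(-50)) + (100 - 64)**2 = (3/2 - 2*(-1/50)) + 36**2 = (3/2 + 1/25) + 1296 = 77/50 + 1296 = 64877/50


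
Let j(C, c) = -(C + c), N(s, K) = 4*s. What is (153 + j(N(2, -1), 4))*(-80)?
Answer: -11280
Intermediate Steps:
j(C, c) = -C - c
(153 + j(N(2, -1), 4))*(-80) = (153 + (-4*2 - 1*4))*(-80) = (153 + (-1*8 - 4))*(-80) = (153 + (-8 - 4))*(-80) = (153 - 12)*(-80) = 141*(-80) = -11280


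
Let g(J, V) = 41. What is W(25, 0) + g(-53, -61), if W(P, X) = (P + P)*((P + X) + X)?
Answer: 1291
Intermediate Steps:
W(P, X) = 2*P*(P + 2*X) (W(P, X) = (2*P)*(P + 2*X) = 2*P*(P + 2*X))
W(25, 0) + g(-53, -61) = 2*25*(25 + 2*0) + 41 = 2*25*(25 + 0) + 41 = 2*25*25 + 41 = 1250 + 41 = 1291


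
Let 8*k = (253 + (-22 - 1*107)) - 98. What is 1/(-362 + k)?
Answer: -4/1435 ≈ -0.0027875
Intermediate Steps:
k = 13/4 (k = ((253 + (-22 - 1*107)) - 98)/8 = ((253 + (-22 - 107)) - 98)/8 = ((253 - 129) - 98)/8 = (124 - 98)/8 = (⅛)*26 = 13/4 ≈ 3.2500)
1/(-362 + k) = 1/(-362 + 13/4) = 1/(-1435/4) = -4/1435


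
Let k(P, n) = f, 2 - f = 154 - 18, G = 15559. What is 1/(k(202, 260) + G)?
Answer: 1/15425 ≈ 6.4830e-5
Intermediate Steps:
f = -134 (f = 2 - (154 - 18) = 2 - 1*136 = 2 - 136 = -134)
k(P, n) = -134
1/(k(202, 260) + G) = 1/(-134 + 15559) = 1/15425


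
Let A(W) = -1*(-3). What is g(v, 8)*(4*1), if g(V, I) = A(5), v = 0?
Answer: 12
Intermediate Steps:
A(W) = 3
g(V, I) = 3
g(v, 8)*(4*1) = 3*(4*1) = 3*4 = 12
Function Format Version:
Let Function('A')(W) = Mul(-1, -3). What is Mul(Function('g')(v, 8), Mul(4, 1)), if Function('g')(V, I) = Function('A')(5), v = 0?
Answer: 12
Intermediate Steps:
Function('A')(W) = 3
Function('g')(V, I) = 3
Mul(Function('g')(v, 8), Mul(4, 1)) = Mul(3, Mul(4, 1)) = Mul(3, 4) = 12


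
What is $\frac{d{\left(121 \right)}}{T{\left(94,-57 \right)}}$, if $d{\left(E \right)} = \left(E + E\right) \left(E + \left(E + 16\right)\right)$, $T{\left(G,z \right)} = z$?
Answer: $- \frac{20812}{19} \approx -1095.4$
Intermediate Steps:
$d{\left(E \right)} = 2 E \left(16 + 2 E\right)$ ($d{\left(E \right)} = 2 E \left(E + \left(16 + E\right)\right) = 2 E \left(16 + 2 E\right)$)
$\frac{d{\left(121 \right)}}{T{\left(94,-57 \right)}} = \frac{4 \cdot 121 \left(8 + 121\right)}{-57} = 4 \cdot 121 \cdot 129 \left(- \frac{1}{57}\right) = 62436 \left(- \frac{1}{57}\right) = - \frac{20812}{19}$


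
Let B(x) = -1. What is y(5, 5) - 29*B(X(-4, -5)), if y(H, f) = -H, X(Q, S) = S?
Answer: 24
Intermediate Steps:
y(5, 5) - 29*B(X(-4, -5)) = -1*5 - 29*(-1) = -5 + 29 = 24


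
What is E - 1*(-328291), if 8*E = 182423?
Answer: 2808751/8 ≈ 3.5109e+5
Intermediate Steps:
E = 182423/8 (E = (⅛)*182423 = 182423/8 ≈ 22803.)
E - 1*(-328291) = 182423/8 - 1*(-328291) = 182423/8 + 328291 = 2808751/8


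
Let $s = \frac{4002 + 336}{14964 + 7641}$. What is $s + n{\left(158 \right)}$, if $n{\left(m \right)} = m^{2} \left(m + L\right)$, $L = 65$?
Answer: $\frac{41947135466}{7535} \approx 5.567 \cdot 10^{6}$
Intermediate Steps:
$s = \frac{1446}{7535}$ ($s = \frac{4338}{22605} = 4338 \cdot \frac{1}{22605} = \frac{1446}{7535} \approx 0.1919$)
$n{\left(m \right)} = m^{2} \left(65 + m\right)$ ($n{\left(m \right)} = m^{2} \left(m + 65\right) = m^{2} \left(65 + m\right)$)
$s + n{\left(158 \right)} = \frac{1446}{7535} + 158^{2} \left(65 + 158\right) = \frac{1446}{7535} + 24964 \cdot 223 = \frac{1446}{7535} + 5566972 = \frac{41947135466}{7535}$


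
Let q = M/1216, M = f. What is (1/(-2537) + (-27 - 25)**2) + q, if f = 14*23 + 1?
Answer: 439086137/162368 ≈ 2704.3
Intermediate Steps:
f = 323 (f = 322 + 1 = 323)
M = 323
q = 17/64 (q = 323/1216 = 323*(1/1216) = 17/64 ≈ 0.26563)
(1/(-2537) + (-27 - 25)**2) + q = (1/(-2537) + (-27 - 25)**2) + 17/64 = (-1/2537 + (-52)**2) + 17/64 = (-1/2537 + 2704) + 17/64 = 6860047/2537 + 17/64 = 439086137/162368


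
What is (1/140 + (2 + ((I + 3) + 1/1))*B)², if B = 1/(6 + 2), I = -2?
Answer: 5041/19600 ≈ 0.25719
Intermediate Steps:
B = ⅛ (B = 1/8 = ⅛ ≈ 0.12500)
(1/140 + (2 + ((I + 3) + 1/1))*B)² = (1/140 + (2 + ((-2 + 3) + 1/1))*(⅛))² = (1/140 + (2 + (1 + 1))*(⅛))² = (1/140 + (2 + 2)*(⅛))² = (1/140 + 4*(⅛))² = (1/140 + ½)² = (71/140)² = 5041/19600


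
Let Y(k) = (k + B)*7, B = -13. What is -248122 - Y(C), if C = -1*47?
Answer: -247702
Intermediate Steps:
C = -47
Y(k) = -91 + 7*k (Y(k) = (k - 13)*7 = (-13 + k)*7 = -91 + 7*k)
-248122 - Y(C) = -248122 - (-91 + 7*(-47)) = -248122 - (-91 - 329) = -248122 - 1*(-420) = -248122 + 420 = -247702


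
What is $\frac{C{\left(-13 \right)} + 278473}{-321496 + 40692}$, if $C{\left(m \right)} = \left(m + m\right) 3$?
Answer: $- \frac{278395}{280804} \approx -0.99142$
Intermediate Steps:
$C{\left(m \right)} = 6 m$ ($C{\left(m \right)} = 2 m 3 = 6 m$)
$\frac{C{\left(-13 \right)} + 278473}{-321496 + 40692} = \frac{6 \left(-13\right) + 278473}{-321496 + 40692} = \frac{-78 + 278473}{-280804} = 278395 \left(- \frac{1}{280804}\right) = - \frac{278395}{280804}$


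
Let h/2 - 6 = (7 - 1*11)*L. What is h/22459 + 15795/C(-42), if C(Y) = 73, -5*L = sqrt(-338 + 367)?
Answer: 354740781/1639507 + 8*sqrt(29)/112295 ≈ 216.37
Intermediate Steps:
L = -sqrt(29)/5 (L = -sqrt(-338 + 367)/5 = -sqrt(29)/5 ≈ -1.0770)
h = 12 + 8*sqrt(29)/5 (h = 12 + 2*((7 - 1*11)*(-sqrt(29)/5)) = 12 + 2*((7 - 11)*(-sqrt(29)/5)) = 12 + 2*(-(-4)*sqrt(29)/5) = 12 + 2*(4*sqrt(29)/5) = 12 + 8*sqrt(29)/5 ≈ 20.616)
h/22459 + 15795/C(-42) = (12 + 8*sqrt(29)/5)/22459 + 15795/73 = (12 + 8*sqrt(29)/5)*(1/22459) + 15795*(1/73) = (12/22459 + 8*sqrt(29)/112295) + 15795/73 = 354740781/1639507 + 8*sqrt(29)/112295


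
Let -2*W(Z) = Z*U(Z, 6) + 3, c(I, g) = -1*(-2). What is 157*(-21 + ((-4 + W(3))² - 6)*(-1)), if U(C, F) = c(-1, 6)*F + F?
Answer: -672745/4 ≈ -1.6819e+5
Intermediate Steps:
c(I, g) = 2
U(C, F) = 3*F (U(C, F) = 2*F + F = 3*F)
W(Z) = -3/2 - 9*Z (W(Z) = -(Z*(3*6) + 3)/2 = -(Z*18 + 3)/2 = -(18*Z + 3)/2 = -(3 + 18*Z)/2 = -3/2 - 9*Z)
157*(-21 + ((-4 + W(3))² - 6)*(-1)) = 157*(-21 + ((-4 + (-3/2 - 9*3))² - 6)*(-1)) = 157*(-21 + ((-4 + (-3/2 - 27))² - 6)*(-1)) = 157*(-21 + ((-4 - 57/2)² - 6)*(-1)) = 157*(-21 + ((-65/2)² - 6)*(-1)) = 157*(-21 + (4225/4 - 6)*(-1)) = 157*(-21 + (4201/4)*(-1)) = 157*(-21 - 4201/4) = 157*(-4285/4) = -672745/4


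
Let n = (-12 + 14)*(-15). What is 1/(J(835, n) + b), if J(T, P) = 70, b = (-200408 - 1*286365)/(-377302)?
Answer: 377302/26897913 ≈ 0.014027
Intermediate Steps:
n = -30 (n = 2*(-15) = -30)
b = 486773/377302 (b = (-200408 - 286365)*(-1/377302) = -486773*(-1/377302) = 486773/377302 ≈ 1.2901)
1/(J(835, n) + b) = 1/(70 + 486773/377302) = 1/(26897913/377302) = 377302/26897913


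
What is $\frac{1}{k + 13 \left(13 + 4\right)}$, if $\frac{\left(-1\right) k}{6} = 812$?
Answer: $- \frac{1}{4651} \approx -0.00021501$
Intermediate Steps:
$k = -4872$ ($k = \left(-6\right) 812 = -4872$)
$\frac{1}{k + 13 \left(13 + 4\right)} = \frac{1}{-4872 + 13 \left(13 + 4\right)} = \frac{1}{-4872 + 13 \cdot 17} = \frac{1}{-4872 + 221} = \frac{1}{-4651} = - \frac{1}{4651}$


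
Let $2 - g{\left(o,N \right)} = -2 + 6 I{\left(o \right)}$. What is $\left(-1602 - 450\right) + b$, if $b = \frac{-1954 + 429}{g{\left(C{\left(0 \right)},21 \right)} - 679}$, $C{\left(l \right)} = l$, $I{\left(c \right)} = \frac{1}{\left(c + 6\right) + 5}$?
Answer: $- \frac{15231637}{7431} \approx -2049.7$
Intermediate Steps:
$I{\left(c \right)} = \frac{1}{11 + c}$ ($I{\left(c \right)} = \frac{1}{\left(6 + c\right) + 5} = \frac{1}{11 + c}$)
$g{\left(o,N \right)} = 4 - \frac{6}{11 + o}$ ($g{\left(o,N \right)} = 2 - \left(-2 + \frac{6}{11 + o}\right) = 2 + \left(2 - \frac{6}{11 + o}\right) = 4 - \frac{6}{11 + o}$)
$b = \frac{16775}{7431}$ ($b = \frac{-1954 + 429}{\frac{2 \left(19 + 2 \cdot 0\right)}{11 + 0} - 679} = - \frac{1525}{\frac{2 \left(19 + 0\right)}{11} - 679} = - \frac{1525}{2 \cdot \frac{1}{11} \cdot 19 - 679} = - \frac{1525}{\frac{38}{11} - 679} = - \frac{1525}{- \frac{7431}{11}} = \left(-1525\right) \left(- \frac{11}{7431}\right) = \frac{16775}{7431} \approx 2.2574$)
$\left(-1602 - 450\right) + b = \left(-1602 - 450\right) + \frac{16775}{7431} = -2052 + \frac{16775}{7431} = - \frac{15231637}{7431}$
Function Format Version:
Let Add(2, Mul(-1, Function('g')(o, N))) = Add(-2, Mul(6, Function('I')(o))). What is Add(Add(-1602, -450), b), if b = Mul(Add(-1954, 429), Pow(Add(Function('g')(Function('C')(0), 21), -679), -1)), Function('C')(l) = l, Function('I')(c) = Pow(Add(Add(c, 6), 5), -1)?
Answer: Rational(-15231637, 7431) ≈ -2049.7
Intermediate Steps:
Function('I')(c) = Pow(Add(11, c), -1) (Function('I')(c) = Pow(Add(Add(6, c), 5), -1) = Pow(Add(11, c), -1))
Function('g')(o, N) = Add(4, Mul(-6, Pow(Add(11, o), -1))) (Function('g')(o, N) = Add(2, Mul(-1, Add(-2, Mul(6, Pow(Add(11, o), -1))))) = Add(2, Add(2, Mul(-6, Pow(Add(11, o), -1)))) = Add(4, Mul(-6, Pow(Add(11, o), -1))))
b = Rational(16775, 7431) (b = Mul(Add(-1954, 429), Pow(Add(Mul(2, Pow(Add(11, 0), -1), Add(19, Mul(2, 0))), -679), -1)) = Mul(-1525, Pow(Add(Mul(2, Pow(11, -1), Add(19, 0)), -679), -1)) = Mul(-1525, Pow(Add(Mul(2, Rational(1, 11), 19), -679), -1)) = Mul(-1525, Pow(Add(Rational(38, 11), -679), -1)) = Mul(-1525, Pow(Rational(-7431, 11), -1)) = Mul(-1525, Rational(-11, 7431)) = Rational(16775, 7431) ≈ 2.2574)
Add(Add(-1602, -450), b) = Add(Add(-1602, -450), Rational(16775, 7431)) = Add(-2052, Rational(16775, 7431)) = Rational(-15231637, 7431)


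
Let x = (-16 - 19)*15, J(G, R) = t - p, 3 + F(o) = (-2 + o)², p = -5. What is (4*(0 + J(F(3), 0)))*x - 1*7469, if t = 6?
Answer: -30569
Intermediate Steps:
F(o) = -3 + (-2 + o)²
J(G, R) = 11 (J(G, R) = 6 - 1*(-5) = 6 + 5 = 11)
x = -525 (x = -35*15 = -525)
(4*(0 + J(F(3), 0)))*x - 1*7469 = (4*(0 + 11))*(-525) - 1*7469 = (4*11)*(-525) - 7469 = 44*(-525) - 7469 = -23100 - 7469 = -30569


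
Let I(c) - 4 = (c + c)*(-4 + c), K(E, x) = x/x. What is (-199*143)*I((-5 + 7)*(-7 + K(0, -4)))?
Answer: -11041316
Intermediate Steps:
K(E, x) = 1
I(c) = 4 + 2*c*(-4 + c) (I(c) = 4 + (c + c)*(-4 + c) = 4 + (2*c)*(-4 + c) = 4 + 2*c*(-4 + c))
(-199*143)*I((-5 + 7)*(-7 + K(0, -4))) = (-199*143)*(4 - 8*(-5 + 7)*(-7 + 1) + 2*((-5 + 7)*(-7 + 1))**2) = -28457*(4 - 16*(-6) + 2*(2*(-6))**2) = -28457*(4 - 8*(-12) + 2*(-12)**2) = -28457*(4 + 96 + 2*144) = -28457*(4 + 96 + 288) = -28457*388 = -11041316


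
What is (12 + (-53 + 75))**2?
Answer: 1156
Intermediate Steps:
(12 + (-53 + 75))**2 = (12 + 22)**2 = 34**2 = 1156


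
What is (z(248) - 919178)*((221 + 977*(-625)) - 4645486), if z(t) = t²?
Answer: 4507840199860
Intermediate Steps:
(z(248) - 919178)*((221 + 977*(-625)) - 4645486) = (248² - 919178)*((221 + 977*(-625)) - 4645486) = (61504 - 919178)*((221 - 610625) - 4645486) = -857674*(-610404 - 4645486) = -857674*(-5255890) = 4507840199860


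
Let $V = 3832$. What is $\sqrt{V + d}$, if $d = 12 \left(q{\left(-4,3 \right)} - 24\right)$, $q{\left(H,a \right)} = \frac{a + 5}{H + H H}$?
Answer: $4 \sqrt{222} \approx 59.599$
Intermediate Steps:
$q{\left(H,a \right)} = \frac{5 + a}{H + H^{2}}$
$d = -280$ ($d = 12 \left(\frac{5 + 3}{\left(-4\right) \left(1 - 4\right)} - 24\right) = 12 \left(\left(- \frac{1}{4}\right) \frac{1}{-3} \cdot 8 - 24\right) = 12 \left(\left(- \frac{1}{4}\right) \left(- \frac{1}{3}\right) 8 - 24\right) = 12 \left(\frac{2}{3} - 24\right) = 12 \left(- \frac{70}{3}\right) = -280$)
$\sqrt{V + d} = \sqrt{3832 - 280} = \sqrt{3552} = 4 \sqrt{222}$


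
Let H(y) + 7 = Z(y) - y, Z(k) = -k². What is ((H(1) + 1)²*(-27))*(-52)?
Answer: 89856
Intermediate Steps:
H(y) = -7 - y - y² (H(y) = -7 + (-y² - y) = -7 + (-y - y²) = -7 - y - y²)
((H(1) + 1)²*(-27))*(-52) = (((-7 - 1*1 - 1*1²) + 1)²*(-27))*(-52) = (((-7 - 1 - 1*1) + 1)²*(-27))*(-52) = (((-7 - 1 - 1) + 1)²*(-27))*(-52) = ((-9 + 1)²*(-27))*(-52) = ((-8)²*(-27))*(-52) = (64*(-27))*(-52) = -1728*(-52) = 89856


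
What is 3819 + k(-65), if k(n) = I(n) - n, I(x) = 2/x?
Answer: 252458/65 ≈ 3884.0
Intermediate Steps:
k(n) = -n + 2/n (k(n) = 2/n - n = -n + 2/n)
3819 + k(-65) = 3819 + (-1*(-65) + 2/(-65)) = 3819 + (65 + 2*(-1/65)) = 3819 + (65 - 2/65) = 3819 + 4223/65 = 252458/65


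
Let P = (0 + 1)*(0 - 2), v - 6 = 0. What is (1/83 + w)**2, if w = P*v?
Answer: 990025/6889 ≈ 143.71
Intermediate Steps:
v = 6 (v = 6 + 0 = 6)
P = -2 (P = 1*(-2) = -2)
w = -12 (w = -2*6 = -12)
(1/83 + w)**2 = (1/83 - 12)**2 = (-995/83)**2 = 990025/6889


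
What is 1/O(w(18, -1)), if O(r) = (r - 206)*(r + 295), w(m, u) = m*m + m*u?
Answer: 1/60100 ≈ 1.6639e-5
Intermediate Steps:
w(m, u) = m**2 + m*u
O(r) = (-206 + r)*(295 + r)
1/O(w(18, -1)) = 1/(-60770 + (18*(18 - 1))**2 + 89*(18*(18 - 1))) = 1/(-60770 + (18*17)**2 + 89*(18*17)) = 1/(-60770 + 306**2 + 89*306) = 1/(-60770 + 93636 + 27234) = 1/60100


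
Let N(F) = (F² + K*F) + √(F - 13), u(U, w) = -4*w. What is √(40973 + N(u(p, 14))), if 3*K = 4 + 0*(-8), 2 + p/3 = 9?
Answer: √(396309 + 9*I*√69)/3 ≈ 209.84 + 0.019792*I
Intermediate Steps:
p = 21 (p = -6 + 3*9 = -6 + 27 = 21)
K = 4/3 (K = (4 + 0*(-8))/3 = (4 + 0)/3 = (⅓)*4 = 4/3 ≈ 1.3333)
N(F) = F² + √(-13 + F) + 4*F/3 (N(F) = (F² + 4*F/3) + √(F - 13) = (F² + 4*F/3) + √(-13 + F) = F² + √(-13 + F) + 4*F/3)
√(40973 + N(u(p, 14))) = √(40973 + ((-4*14)² + √(-13 - 4*14) + 4*(-4*14)/3)) = √(40973 + ((-56)² + √(-13 - 56) + (4/3)*(-56))) = √(40973 + (3136 + √(-69) - 224/3)) = √(40973 + (3136 + I*√69 - 224/3)) = √(40973 + (9184/3 + I*√69)) = √(132103/3 + I*√69)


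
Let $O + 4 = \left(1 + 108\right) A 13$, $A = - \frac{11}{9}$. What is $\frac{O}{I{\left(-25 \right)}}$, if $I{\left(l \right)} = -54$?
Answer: $\frac{15623}{486} \approx 32.146$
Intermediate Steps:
$A = - \frac{11}{9}$ ($A = \left(-11\right) \frac{1}{9} = - \frac{11}{9} \approx -1.2222$)
$O = - \frac{15623}{9}$ ($O = -4 + \left(1 + 108\right) \left(\left(- \frac{11}{9}\right) 13\right) = -4 + 109 \left(- \frac{143}{9}\right) = -4 - \frac{15587}{9} = - \frac{15623}{9} \approx -1735.9$)
$\frac{O}{I{\left(-25 \right)}} = - \frac{15623}{9 \left(-54\right)} = \left(- \frac{15623}{9}\right) \left(- \frac{1}{54}\right) = \frac{15623}{486}$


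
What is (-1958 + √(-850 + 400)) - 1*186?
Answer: -2144 + 15*I*√2 ≈ -2144.0 + 21.213*I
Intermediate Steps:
(-1958 + √(-850 + 400)) - 1*186 = (-1958 + √(-450)) - 186 = (-1958 + 15*I*√2) - 186 = -2144 + 15*I*√2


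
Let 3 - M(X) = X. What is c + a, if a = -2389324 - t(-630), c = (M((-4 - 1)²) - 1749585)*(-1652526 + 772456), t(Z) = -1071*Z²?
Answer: 1540199323066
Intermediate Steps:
M(X) = 3 - X
c = 1539776632490 (c = ((3 - (-4 - 1)²) - 1749585)*(-1652526 + 772456) = ((3 - 1*(-5)²) - 1749585)*(-880070) = ((3 - 1*25) - 1749585)*(-880070) = ((3 - 25) - 1749585)*(-880070) = (-22 - 1749585)*(-880070) = -1749607*(-880070) = 1539776632490)
a = 422690576 (a = -2389324 - (-1071)*(-630)² = -2389324 - (-1071)*396900 = -2389324 - 1*(-425079900) = -2389324 + 425079900 = 422690576)
c + a = 1539776632490 + 422690576 = 1540199323066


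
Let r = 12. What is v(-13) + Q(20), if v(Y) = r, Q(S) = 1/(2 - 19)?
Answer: 203/17 ≈ 11.941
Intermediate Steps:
Q(S) = -1/17 (Q(S) = 1/(-17) = -1/17)
v(Y) = 12
v(-13) + Q(20) = 12 - 1/17 = 203/17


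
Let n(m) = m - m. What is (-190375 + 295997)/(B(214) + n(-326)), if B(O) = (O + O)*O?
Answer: 52811/45796 ≈ 1.1532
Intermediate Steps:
n(m) = 0
B(O) = 2*O² (B(O) = (2*O)*O = 2*O²)
(-190375 + 295997)/(B(214) + n(-326)) = (-190375 + 295997)/(2*214² + 0) = 105622/(2*45796 + 0) = 105622/(91592 + 0) = 105622/91592 = 105622*(1/91592) = 52811/45796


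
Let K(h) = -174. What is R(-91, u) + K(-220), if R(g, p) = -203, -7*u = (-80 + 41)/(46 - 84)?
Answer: -377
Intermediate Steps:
u = -39/266 (u = -(-80 + 41)/(7*(46 - 84)) = -(-39)/(7*(-38)) = -(-39)*(-1)/(7*38) = -⅐*39/38 = -39/266 ≈ -0.14662)
R(-91, u) + K(-220) = -203 - 174 = -377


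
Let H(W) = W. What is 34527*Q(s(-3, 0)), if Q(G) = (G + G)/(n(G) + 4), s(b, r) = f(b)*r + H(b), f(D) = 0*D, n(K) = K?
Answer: -207162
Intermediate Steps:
f(D) = 0
s(b, r) = b (s(b, r) = 0*r + b = 0 + b = b)
Q(G) = 2*G/(4 + G) (Q(G) = (G + G)/(G + 4) = (2*G)/(4 + G) = 2*G/(4 + G))
34527*Q(s(-3, 0)) = 34527*(2*(-3)/(4 - 3)) = 34527*(2*(-3)/1) = 34527*(2*(-3)*1) = 34527*(-6) = -207162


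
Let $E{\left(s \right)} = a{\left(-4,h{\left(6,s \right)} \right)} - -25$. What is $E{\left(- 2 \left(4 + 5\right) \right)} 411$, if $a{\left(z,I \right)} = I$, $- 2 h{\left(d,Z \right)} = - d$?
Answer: $11508$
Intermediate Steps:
$h{\left(d,Z \right)} = \frac{d}{2}$ ($h{\left(d,Z \right)} = - \frac{\left(-1\right) d}{2} = \frac{d}{2}$)
$E{\left(s \right)} = 28$ ($E{\left(s \right)} = \frac{1}{2} \cdot 6 - -25 = 3 + 25 = 28$)
$E{\left(- 2 \left(4 + 5\right) \right)} 411 = 28 \cdot 411 = 11508$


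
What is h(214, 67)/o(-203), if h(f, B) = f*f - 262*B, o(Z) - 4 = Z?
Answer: -28242/199 ≈ -141.92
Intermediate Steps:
o(Z) = 4 + Z
h(f, B) = f² - 262*B
h(214, 67)/o(-203) = (214² - 262*67)/(4 - 203) = (45796 - 17554)/(-199) = 28242*(-1/199) = -28242/199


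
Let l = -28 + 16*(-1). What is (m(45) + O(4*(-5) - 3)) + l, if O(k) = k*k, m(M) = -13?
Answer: 472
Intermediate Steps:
l = -44 (l = -28 - 16 = -44)
O(k) = k²
(m(45) + O(4*(-5) - 3)) + l = (-13 + (4*(-5) - 3)²) - 44 = (-13 + (-20 - 3)²) - 44 = (-13 + (-23)²) - 44 = (-13 + 529) - 44 = 516 - 44 = 472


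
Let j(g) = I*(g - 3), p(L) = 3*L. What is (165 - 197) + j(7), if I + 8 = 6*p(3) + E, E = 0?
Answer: 152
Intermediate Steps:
I = 46 (I = -8 + (6*(3*3) + 0) = -8 + (6*9 + 0) = -8 + (54 + 0) = -8 + 54 = 46)
j(g) = -138 + 46*g (j(g) = 46*(g - 3) = 46*(-3 + g) = -138 + 46*g)
(165 - 197) + j(7) = (165 - 197) + (-138 + 46*7) = -32 + (-138 + 322) = -32 + 184 = 152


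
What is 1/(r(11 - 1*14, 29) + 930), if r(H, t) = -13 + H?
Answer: 1/914 ≈ 0.0010941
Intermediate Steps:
1/(r(11 - 1*14, 29) + 930) = 1/((-13 + (11 - 1*14)) + 930) = 1/((-13 + (11 - 14)) + 930) = 1/((-13 - 3) + 930) = 1/(-16 + 930) = 1/914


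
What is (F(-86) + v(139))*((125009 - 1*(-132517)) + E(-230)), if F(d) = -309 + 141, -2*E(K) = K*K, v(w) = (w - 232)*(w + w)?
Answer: -6013059672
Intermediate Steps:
v(w) = 2*w*(-232 + w) (v(w) = (-232 + w)*(2*w) = 2*w*(-232 + w))
E(K) = -K²/2 (E(K) = -K*K/2 = -K²/2)
F(d) = -168
(F(-86) + v(139))*((125009 - 1*(-132517)) + E(-230)) = (-168 + 2*139*(-232 + 139))*((125009 - 1*(-132517)) - ½*(-230)²) = (-168 + 2*139*(-93))*((125009 + 132517) - ½*52900) = (-168 - 25854)*(257526 - 26450) = -26022*231076 = -6013059672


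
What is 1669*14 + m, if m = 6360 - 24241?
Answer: 5485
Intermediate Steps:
m = -17881
1669*14 + m = 1669*14 - 17881 = 23366 - 17881 = 5485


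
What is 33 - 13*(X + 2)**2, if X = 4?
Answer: -435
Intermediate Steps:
33 - 13*(X + 2)**2 = 33 - 13*(4 + 2)**2 = 33 - 13*6**2 = 33 - 13*36 = 33 - 468 = -435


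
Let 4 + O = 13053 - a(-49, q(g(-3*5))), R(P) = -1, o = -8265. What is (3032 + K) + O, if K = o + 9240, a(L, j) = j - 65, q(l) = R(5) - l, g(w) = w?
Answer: 17107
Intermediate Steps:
q(l) = -1 - l
a(L, j) = -65 + j
K = 975 (K = -8265 + 9240 = 975)
O = 13100 (O = -4 + (13053 - (-65 + (-1 - (-3)*5))) = -4 + (13053 - (-65 + (-1 - 1*(-15)))) = -4 + (13053 - (-65 + (-1 + 15))) = -4 + (13053 - (-65 + 14)) = -4 + (13053 - 1*(-51)) = -4 + (13053 + 51) = -4 + 13104 = 13100)
(3032 + K) + O = (3032 + 975) + 13100 = 4007 + 13100 = 17107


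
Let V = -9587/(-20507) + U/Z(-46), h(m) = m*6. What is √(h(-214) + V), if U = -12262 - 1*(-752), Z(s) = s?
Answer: I*√229875514801518/471661 ≈ 32.145*I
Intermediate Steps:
h(m) = 6*m
U = -11510 (U = -12262 + 752 = -11510)
V = 118238286/471661 (V = -9587/(-20507) - 11510/(-46) = -9587*(-1/20507) - 11510*(-1/46) = 9587/20507 + 5755/23 = 118238286/471661 ≈ 250.68)
√(h(-214) + V) = √(6*(-214) + 118238286/471661) = √(-1284 + 118238286/471661) = √(-487374438/471661) = I*√229875514801518/471661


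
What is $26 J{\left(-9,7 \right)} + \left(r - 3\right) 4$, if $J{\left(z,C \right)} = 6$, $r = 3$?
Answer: $156$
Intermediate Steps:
$26 J{\left(-9,7 \right)} + \left(r - 3\right) 4 = 26 \cdot 6 + \left(3 - 3\right) 4 = 156 + 0 \cdot 4 = 156 + 0 = 156$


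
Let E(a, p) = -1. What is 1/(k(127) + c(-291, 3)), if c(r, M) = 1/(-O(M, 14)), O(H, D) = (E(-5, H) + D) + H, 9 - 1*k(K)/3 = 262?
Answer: -16/12145 ≈ -0.0013174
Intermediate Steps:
k(K) = -759 (k(K) = 27 - 3*262 = 27 - 786 = -759)
O(H, D) = -1 + D + H (O(H, D) = (-1 + D) + H = -1 + D + H)
c(r, M) = 1/(-13 - M) (c(r, M) = 1/(-(-1 + 14 + M)) = 1/(-(13 + M)) = 1/(-13 - M))
1/(k(127) + c(-291, 3)) = 1/(-759 - 1/(13 + 3)) = 1/(-759 - 1/16) = 1/(-12145/16) = -16/12145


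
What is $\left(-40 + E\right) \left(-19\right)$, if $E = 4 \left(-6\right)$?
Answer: $1216$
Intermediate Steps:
$E = -24$
$\left(-40 + E\right) \left(-19\right) = \left(-40 - 24\right) \left(-19\right) = \left(-64\right) \left(-19\right) = 1216$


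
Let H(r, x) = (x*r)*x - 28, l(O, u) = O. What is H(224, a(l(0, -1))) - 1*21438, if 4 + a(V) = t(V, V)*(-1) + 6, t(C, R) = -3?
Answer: -15866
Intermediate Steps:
a(V) = 5 (a(V) = -4 + (-3*(-1) + 6) = -4 + (3 + 6) = -4 + 9 = 5)
H(r, x) = -28 + r*x² (H(r, x) = (r*x)*x - 28 = r*x² - 28 = -28 + r*x²)
H(224, a(l(0, -1))) - 1*21438 = (-28 + 224*5²) - 1*21438 = (-28 + 224*25) - 21438 = (-28 + 5600) - 21438 = 5572 - 21438 = -15866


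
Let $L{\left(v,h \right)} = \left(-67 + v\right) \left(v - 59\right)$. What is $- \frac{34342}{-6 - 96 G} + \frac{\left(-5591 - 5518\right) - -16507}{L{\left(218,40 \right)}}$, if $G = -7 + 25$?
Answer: $\frac{138979535}{6938601} \approx 20.03$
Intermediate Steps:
$L{\left(v,h \right)} = \left(-67 + v\right) \left(-59 + v\right)$
$G = 18$
$- \frac{34342}{-6 - 96 G} + \frac{\left(-5591 - 5518\right) - -16507}{L{\left(218,40 \right)}} = - \frac{34342}{-6 - 1728} + \frac{\left(-5591 - 5518\right) - -16507}{3953 + 218^{2} - 27468} = - \frac{34342}{-6 - 1728} + \frac{\left(-5591 - 5518\right) + 16507}{3953 + 47524 - 27468} = - \frac{34342}{-1734} + \frac{-11109 + 16507}{24009} = \left(-34342\right) \left(- \frac{1}{1734}\right) + 5398 \cdot \frac{1}{24009} = \frac{17171}{867} + \frac{5398}{24009} = \frac{138979535}{6938601}$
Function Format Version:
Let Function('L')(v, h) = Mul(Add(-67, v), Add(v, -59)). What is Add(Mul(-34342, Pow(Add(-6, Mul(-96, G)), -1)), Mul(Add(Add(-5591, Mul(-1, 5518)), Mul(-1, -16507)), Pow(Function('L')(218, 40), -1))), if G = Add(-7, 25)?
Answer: Rational(138979535, 6938601) ≈ 20.030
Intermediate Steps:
Function('L')(v, h) = Mul(Add(-67, v), Add(-59, v))
G = 18
Add(Mul(-34342, Pow(Add(-6, Mul(-96, G)), -1)), Mul(Add(Add(-5591, Mul(-1, 5518)), Mul(-1, -16507)), Pow(Function('L')(218, 40), -1))) = Add(Mul(-34342, Pow(Add(-6, Mul(-96, 18)), -1)), Mul(Add(Add(-5591, Mul(-1, 5518)), Mul(-1, -16507)), Pow(Add(3953, Pow(218, 2), Mul(-126, 218)), -1))) = Add(Mul(-34342, Pow(Add(-6, -1728), -1)), Mul(Add(Add(-5591, -5518), 16507), Pow(Add(3953, 47524, -27468), -1))) = Add(Mul(-34342, Pow(-1734, -1)), Mul(Add(-11109, 16507), Pow(24009, -1))) = Add(Mul(-34342, Rational(-1, 1734)), Mul(5398, Rational(1, 24009))) = Add(Rational(17171, 867), Rational(5398, 24009)) = Rational(138979535, 6938601)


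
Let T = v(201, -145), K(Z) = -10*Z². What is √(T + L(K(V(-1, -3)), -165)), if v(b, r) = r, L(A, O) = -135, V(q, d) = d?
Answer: 2*I*√70 ≈ 16.733*I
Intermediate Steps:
T = -145
√(T + L(K(V(-1, -3)), -165)) = √(-145 - 135) = √(-280) = 2*I*√70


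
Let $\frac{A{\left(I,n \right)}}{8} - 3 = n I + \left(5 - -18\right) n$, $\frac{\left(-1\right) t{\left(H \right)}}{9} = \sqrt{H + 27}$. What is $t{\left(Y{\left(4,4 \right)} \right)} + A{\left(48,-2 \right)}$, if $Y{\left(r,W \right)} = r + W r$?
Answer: $-1112 - 9 \sqrt{47} \approx -1173.7$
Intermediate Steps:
$t{\left(H \right)} = - 9 \sqrt{27 + H}$ ($t{\left(H \right)} = - 9 \sqrt{H + 27} = - 9 \sqrt{27 + H}$)
$A{\left(I,n \right)} = 24 + 184 n + 8 I n$ ($A{\left(I,n \right)} = 24 + 8 \left(n I + \left(5 - -18\right) n\right) = 24 + 8 \left(I n + \left(5 + 18\right) n\right) = 24 + 8 \left(I n + 23 n\right) = 24 + 8 \left(23 n + I n\right) = 24 + \left(184 n + 8 I n\right) = 24 + 184 n + 8 I n$)
$t{\left(Y{\left(4,4 \right)} \right)} + A{\left(48,-2 \right)} = - 9 \sqrt{27 + 4 \left(1 + 4\right)} + \left(24 + 184 \left(-2\right) + 8 \cdot 48 \left(-2\right)\right) = - 9 \sqrt{27 + 4 \cdot 5} - 1112 = - 9 \sqrt{27 + 20} - 1112 = - 9 \sqrt{47} - 1112 = -1112 - 9 \sqrt{47}$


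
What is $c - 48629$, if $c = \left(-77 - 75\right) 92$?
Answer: $-62613$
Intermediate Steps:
$c = -13984$ ($c = \left(-152\right) 92 = -13984$)
$c - 48629 = -13984 - 48629 = -62613$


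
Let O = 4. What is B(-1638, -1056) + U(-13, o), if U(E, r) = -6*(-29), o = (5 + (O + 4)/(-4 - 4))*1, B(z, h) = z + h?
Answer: -2520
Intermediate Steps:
B(z, h) = h + z
o = 4 (o = (5 + (4 + 4)/(-4 - 4))*1 = (5 + 8/(-8))*1 = (5 + 8*(-⅛))*1 = (5 - 1)*1 = 4*1 = 4)
U(E, r) = 174
B(-1638, -1056) + U(-13, o) = (-1056 - 1638) + 174 = -2694 + 174 = -2520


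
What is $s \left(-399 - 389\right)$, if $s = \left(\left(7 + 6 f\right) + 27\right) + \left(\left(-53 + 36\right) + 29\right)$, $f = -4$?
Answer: $-17336$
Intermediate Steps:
$s = 22$ ($s = \left(\left(7 + 6 \left(-4\right)\right) + 27\right) + \left(\left(-53 + 36\right) + 29\right) = \left(\left(7 - 24\right) + 27\right) + \left(-17 + 29\right) = \left(-17 + 27\right) + 12 = 10 + 12 = 22$)
$s \left(-399 - 389\right) = 22 \left(-399 - 389\right) = 22 \left(-788\right) = -17336$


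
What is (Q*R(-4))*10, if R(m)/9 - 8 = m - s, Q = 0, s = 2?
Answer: 0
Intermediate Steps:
R(m) = 54 + 9*m (R(m) = 72 + 9*(m - 1*2) = 72 + 9*(m - 2) = 72 + 9*(-2 + m) = 72 + (-18 + 9*m) = 54 + 9*m)
(Q*R(-4))*10 = (0*(54 + 9*(-4)))*10 = (0*(54 - 36))*10 = (0*18)*10 = 0*10 = 0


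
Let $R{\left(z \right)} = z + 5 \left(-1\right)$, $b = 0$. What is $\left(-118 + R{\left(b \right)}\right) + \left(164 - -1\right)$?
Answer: $42$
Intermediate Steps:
$R{\left(z \right)} = -5 + z$ ($R{\left(z \right)} = z - 5 = -5 + z$)
$\left(-118 + R{\left(b \right)}\right) + \left(164 - -1\right) = \left(-118 + \left(-5 + 0\right)\right) + \left(164 - -1\right) = \left(-118 - 5\right) + \left(164 + 1\right) = -123 + 165 = 42$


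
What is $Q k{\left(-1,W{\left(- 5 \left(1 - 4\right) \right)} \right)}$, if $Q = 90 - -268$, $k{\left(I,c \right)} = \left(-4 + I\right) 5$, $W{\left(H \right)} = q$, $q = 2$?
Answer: $-8950$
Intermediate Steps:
$W{\left(H \right)} = 2$
$k{\left(I,c \right)} = -20 + 5 I$
$Q = 358$ ($Q = 90 + 268 = 358$)
$Q k{\left(-1,W{\left(- 5 \left(1 - 4\right) \right)} \right)} = 358 \left(-20 + 5 \left(-1\right)\right) = 358 \left(-20 - 5\right) = 358 \left(-25\right) = -8950$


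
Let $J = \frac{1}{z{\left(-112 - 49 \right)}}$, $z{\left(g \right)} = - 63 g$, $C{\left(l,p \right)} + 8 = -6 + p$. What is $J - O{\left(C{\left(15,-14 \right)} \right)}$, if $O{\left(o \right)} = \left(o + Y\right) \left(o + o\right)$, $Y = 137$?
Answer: $\frac{61912873}{10143} \approx 6104.0$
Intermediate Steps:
$C{\left(l,p \right)} = -14 + p$ ($C{\left(l,p \right)} = -8 + \left(-6 + p\right) = -14 + p$)
$J = \frac{1}{10143}$ ($J = \frac{1}{\left(-63\right) \left(-112 - 49\right)} = \frac{1}{\left(-63\right) \left(-161\right)} = \frac{1}{10143} \approx 9.859 \cdot 10^{-5}$)
$O{\left(o \right)} = 2 o \left(137 + o\right)$ ($O{\left(o \right)} = \left(o + 137\right) \left(o + o\right) = \left(137 + o\right) 2 o = 2 o \left(137 + o\right)$)
$J - O{\left(C{\left(15,-14 \right)} \right)} = \frac{1}{10143} - 2 \left(-14 - 14\right) \left(137 - 28\right) = \frac{1}{10143} - 2 \left(-28\right) \left(137 - 28\right) = \frac{1}{10143} - 2 \left(-28\right) 109 = \frac{1}{10143} - -6104 = \frac{1}{10143} + 6104 = \frac{61912873}{10143}$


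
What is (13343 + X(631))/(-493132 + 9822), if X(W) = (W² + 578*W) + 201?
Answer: -776423/483310 ≈ -1.6065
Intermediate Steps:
X(W) = 201 + W² + 578*W
(13343 + X(631))/(-493132 + 9822) = (13343 + (201 + 631² + 578*631))/(-493132 + 9822) = (13343 + (201 + 398161 + 364718))/(-483310) = (13343 + 763080)*(-1/483310) = 776423*(-1/483310) = -776423/483310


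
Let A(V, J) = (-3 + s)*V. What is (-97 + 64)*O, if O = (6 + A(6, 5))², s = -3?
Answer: -29700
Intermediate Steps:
A(V, J) = -6*V (A(V, J) = (-3 - 3)*V = -6*V)
O = 900 (O = (6 - 6*6)² = (6 - 36)² = (-30)² = 900)
(-97 + 64)*O = (-97 + 64)*900 = -33*900 = -29700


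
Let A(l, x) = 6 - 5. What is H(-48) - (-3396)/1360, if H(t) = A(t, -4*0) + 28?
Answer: 10709/340 ≈ 31.497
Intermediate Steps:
A(l, x) = 1
H(t) = 29 (H(t) = 1 + 28 = 29)
H(-48) - (-3396)/1360 = 29 - (-3396)/1360 = 29 - 1*(-849/340) = 29 + 849/340 = 10709/340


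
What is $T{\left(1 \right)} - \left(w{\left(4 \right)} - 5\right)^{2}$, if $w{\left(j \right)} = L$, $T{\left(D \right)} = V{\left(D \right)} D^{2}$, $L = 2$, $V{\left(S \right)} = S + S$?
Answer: $-7$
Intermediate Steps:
$V{\left(S \right)} = 2 S$
$T{\left(D \right)} = 2 D^{3}$ ($T{\left(D \right)} = 2 D D^{2} = 2 D^{3}$)
$w{\left(j \right)} = 2$
$T{\left(1 \right)} - \left(w{\left(4 \right)} - 5\right)^{2} = 2 \cdot 1^{3} - \left(2 - 5\right)^{2} = 2 \cdot 1 - \left(-3\right)^{2} = 2 - 9 = -7$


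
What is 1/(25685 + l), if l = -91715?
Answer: -1/66030 ≈ -1.5145e-5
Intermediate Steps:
1/(25685 + l) = 1/(25685 - 91715) = 1/(-66030) = -1/66030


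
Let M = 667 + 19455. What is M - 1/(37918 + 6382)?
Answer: 891404599/44300 ≈ 20122.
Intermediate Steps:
M = 20122
M - 1/(37918 + 6382) = 20122 - 1/(37918 + 6382) = 20122 - 1/44300 = 891404599/44300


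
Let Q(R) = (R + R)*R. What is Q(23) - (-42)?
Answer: 1100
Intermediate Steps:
Q(R) = 2*R² (Q(R) = (2*R)*R = 2*R²)
Q(23) - (-42) = 2*23² - (-42) = 2*529 - 1*(-42) = 1058 + 42 = 1100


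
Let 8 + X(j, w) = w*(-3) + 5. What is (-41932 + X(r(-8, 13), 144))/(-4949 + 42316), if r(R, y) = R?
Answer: -42367/37367 ≈ -1.1338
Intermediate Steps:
X(j, w) = -3 - 3*w (X(j, w) = -8 + (w*(-3) + 5) = -8 + (-3*w + 5) = -8 + (5 - 3*w) = -3 - 3*w)
(-41932 + X(r(-8, 13), 144))/(-4949 + 42316) = (-41932 + (-3 - 3*144))/(-4949 + 42316) = (-41932 + (-3 - 432))/37367 = (-41932 - 435)*(1/37367) = -42367*1/37367 = -42367/37367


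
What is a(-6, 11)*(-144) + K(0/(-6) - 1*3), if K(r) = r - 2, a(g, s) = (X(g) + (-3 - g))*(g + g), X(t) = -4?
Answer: -1733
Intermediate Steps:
a(g, s) = 2*g*(-7 - g) (a(g, s) = (-4 + (-3 - g))*(g + g) = (-7 - g)*(2*g) = 2*g*(-7 - g))
K(r) = -2 + r
a(-6, 11)*(-144) + K(0/(-6) - 1*3) = -2*(-6)*(7 - 6)*(-144) + (-2 + (0/(-6) - 1*3)) = -2*(-6)*1*(-144) + (-2 + (0*(-⅙) - 3)) = 12*(-144) + (-2 + (0 - 3)) = -1728 + (-2 - 3) = -1728 - 5 = -1733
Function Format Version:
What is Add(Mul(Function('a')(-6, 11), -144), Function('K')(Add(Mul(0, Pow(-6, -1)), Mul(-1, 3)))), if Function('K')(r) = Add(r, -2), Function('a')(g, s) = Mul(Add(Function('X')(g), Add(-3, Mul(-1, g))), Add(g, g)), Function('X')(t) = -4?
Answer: -1733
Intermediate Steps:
Function('a')(g, s) = Mul(2, g, Add(-7, Mul(-1, g))) (Function('a')(g, s) = Mul(Add(-4, Add(-3, Mul(-1, g))), Add(g, g)) = Mul(Add(-7, Mul(-1, g)), Mul(2, g)) = Mul(2, g, Add(-7, Mul(-1, g))))
Function('K')(r) = Add(-2, r)
Add(Mul(Function('a')(-6, 11), -144), Function('K')(Add(Mul(0, Pow(-6, -1)), Mul(-1, 3)))) = Add(Mul(Mul(-2, -6, Add(7, -6)), -144), Add(-2, Add(Mul(0, Pow(-6, -1)), Mul(-1, 3)))) = Add(Mul(Mul(-2, -6, 1), -144), Add(-2, Add(Mul(0, Rational(-1, 6)), -3))) = Add(Mul(12, -144), Add(-2, Add(0, -3))) = Add(-1728, Add(-2, -3)) = Add(-1728, -5) = -1733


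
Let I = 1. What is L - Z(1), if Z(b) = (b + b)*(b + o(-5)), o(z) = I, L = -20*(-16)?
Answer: 316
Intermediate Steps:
L = 320
o(z) = 1
Z(b) = 2*b*(1 + b) (Z(b) = (b + b)*(b + 1) = (2*b)*(1 + b) = 2*b*(1 + b))
L - Z(1) = 320 - 2*(1 + 1) = 320 - 2*2 = 320 - 1*4 = 320 - 4 = 316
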